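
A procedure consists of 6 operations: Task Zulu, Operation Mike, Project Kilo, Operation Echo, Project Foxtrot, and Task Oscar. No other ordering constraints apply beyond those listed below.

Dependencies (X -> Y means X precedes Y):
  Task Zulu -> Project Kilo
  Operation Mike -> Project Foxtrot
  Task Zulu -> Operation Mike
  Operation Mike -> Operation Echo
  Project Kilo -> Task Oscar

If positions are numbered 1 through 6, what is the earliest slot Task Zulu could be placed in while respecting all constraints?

1

No constraint forces any other operation before Task Zulu, so it can be placed first.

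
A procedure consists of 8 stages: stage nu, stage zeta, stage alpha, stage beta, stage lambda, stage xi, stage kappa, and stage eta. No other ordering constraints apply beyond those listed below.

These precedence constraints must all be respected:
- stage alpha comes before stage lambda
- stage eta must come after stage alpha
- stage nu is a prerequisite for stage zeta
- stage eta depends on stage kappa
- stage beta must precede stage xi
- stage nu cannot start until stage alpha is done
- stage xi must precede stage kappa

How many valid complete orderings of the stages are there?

207

2 stages have no prerequisites (stage alpha, stage beta), so any of them could come first.
Counting all ways to extend the partial order to a total order gives 207.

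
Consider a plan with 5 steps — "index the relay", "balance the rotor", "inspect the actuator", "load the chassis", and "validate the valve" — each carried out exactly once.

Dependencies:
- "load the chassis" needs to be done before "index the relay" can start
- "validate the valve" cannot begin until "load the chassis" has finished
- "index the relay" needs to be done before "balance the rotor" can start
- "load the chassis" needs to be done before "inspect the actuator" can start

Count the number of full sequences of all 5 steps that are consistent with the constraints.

"load the chassis" is the only step with nothing required before it, so every ordering starts there.
Enumerating by repeatedly choosing an available step (one whose prerequisites are all placed) gives 12 distinct complete orderings.

12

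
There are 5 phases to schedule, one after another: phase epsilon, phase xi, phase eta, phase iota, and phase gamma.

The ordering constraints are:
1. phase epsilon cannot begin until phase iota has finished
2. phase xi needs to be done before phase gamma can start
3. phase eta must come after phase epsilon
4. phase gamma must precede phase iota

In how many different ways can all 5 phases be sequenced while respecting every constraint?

Phase xi is the only phase with nothing required before it, so every ordering starts there.
Continuing from there, at each step only one phase has all its prerequisites placed, so the ordering is fully determined — there is exactly 1.

1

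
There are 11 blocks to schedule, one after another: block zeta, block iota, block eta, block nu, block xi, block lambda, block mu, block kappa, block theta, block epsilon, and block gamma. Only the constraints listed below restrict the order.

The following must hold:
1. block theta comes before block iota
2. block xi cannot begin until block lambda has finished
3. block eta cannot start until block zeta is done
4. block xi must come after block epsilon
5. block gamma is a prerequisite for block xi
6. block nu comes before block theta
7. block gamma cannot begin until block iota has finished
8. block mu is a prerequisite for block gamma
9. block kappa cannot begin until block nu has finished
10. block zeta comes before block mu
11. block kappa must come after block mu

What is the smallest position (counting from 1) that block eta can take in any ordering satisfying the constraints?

2

Working backwards through the constraints from block eta, its only required predecessor is block zeta.
With 1 mandatory predecessor, the earliest block eta can sit is position 1+1 = 2, and placing just that one first achieves it.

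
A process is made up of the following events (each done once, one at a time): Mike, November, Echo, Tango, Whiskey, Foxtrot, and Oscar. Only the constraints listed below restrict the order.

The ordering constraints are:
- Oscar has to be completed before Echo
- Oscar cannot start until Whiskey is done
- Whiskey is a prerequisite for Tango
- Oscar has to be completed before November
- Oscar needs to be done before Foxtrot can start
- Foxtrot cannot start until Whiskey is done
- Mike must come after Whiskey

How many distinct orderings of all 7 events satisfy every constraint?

180

Whiskey is the only event with nothing required before it, so every ordering starts there.
Counting all ways to extend the partial order to a total order gives 180.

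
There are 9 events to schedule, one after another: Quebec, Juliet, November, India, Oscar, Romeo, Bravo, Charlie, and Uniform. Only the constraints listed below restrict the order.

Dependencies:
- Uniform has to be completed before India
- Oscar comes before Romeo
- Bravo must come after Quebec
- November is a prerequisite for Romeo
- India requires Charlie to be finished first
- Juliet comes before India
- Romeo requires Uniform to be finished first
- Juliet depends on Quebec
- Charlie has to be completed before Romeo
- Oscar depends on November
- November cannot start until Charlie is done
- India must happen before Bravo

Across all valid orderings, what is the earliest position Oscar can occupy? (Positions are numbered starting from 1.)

Working backwards through the constraints from Oscar, its full set of required predecessors is November, Charlie — 2 of them.
With 2 mandatory predecessors, the earliest Oscar can sit is position 2+1 = 3, and placing just those 2 first achieves it.

3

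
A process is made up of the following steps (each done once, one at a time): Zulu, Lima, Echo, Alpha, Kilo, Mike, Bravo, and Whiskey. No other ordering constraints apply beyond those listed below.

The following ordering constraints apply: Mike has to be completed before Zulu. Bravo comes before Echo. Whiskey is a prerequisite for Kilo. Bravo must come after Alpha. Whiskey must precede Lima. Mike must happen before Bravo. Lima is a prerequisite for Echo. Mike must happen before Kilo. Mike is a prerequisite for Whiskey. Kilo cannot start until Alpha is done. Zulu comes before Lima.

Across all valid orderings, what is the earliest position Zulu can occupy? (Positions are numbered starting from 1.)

2

The only step forced before Zulu (directly or transitively) is Mike.
So at minimum 1 step comes before Zulu, putting Zulu no earlier than position 2. That position is achievable by scheduling exactly that predecessor first.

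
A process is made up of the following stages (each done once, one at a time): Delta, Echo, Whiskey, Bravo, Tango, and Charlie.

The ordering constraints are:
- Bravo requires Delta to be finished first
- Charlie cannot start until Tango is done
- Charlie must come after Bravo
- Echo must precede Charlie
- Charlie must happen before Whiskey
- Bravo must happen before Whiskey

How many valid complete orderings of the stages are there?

12

3 stages have no prerequisites (Delta, Echo, Tango), so any of them could come first.
Counting all ways to extend the partial order to a total order gives 12.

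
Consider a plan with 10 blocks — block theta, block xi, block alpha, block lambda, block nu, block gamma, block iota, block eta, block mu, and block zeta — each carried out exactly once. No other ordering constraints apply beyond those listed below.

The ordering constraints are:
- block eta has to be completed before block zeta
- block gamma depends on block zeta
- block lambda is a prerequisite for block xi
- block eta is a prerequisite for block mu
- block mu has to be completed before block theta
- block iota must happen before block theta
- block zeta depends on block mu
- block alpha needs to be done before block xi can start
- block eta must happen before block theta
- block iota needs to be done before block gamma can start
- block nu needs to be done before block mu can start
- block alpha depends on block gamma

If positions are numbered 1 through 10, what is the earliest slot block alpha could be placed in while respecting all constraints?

Working backwards through the constraints from block alpha, its full set of required predecessors is block nu, block gamma, block iota, block eta, block mu, block zeta — 6 of them.
With 6 mandatory predecessors, the earliest block alpha can sit is position 6+1 = 7, and placing just those 6 first achieves it.

7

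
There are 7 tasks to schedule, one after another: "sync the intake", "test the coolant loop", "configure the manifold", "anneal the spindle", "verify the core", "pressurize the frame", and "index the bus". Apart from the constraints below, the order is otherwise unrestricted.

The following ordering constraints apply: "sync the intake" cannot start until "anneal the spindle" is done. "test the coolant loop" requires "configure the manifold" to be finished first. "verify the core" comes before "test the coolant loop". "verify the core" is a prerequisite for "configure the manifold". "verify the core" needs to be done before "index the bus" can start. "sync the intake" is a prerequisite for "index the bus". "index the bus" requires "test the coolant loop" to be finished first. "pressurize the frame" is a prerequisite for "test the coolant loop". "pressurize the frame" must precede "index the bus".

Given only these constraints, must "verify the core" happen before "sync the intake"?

No

No chain of constraints connects "verify the core" to "sync the intake" in either direction.
There exist valid orderings with "sync the intake" before "verify the core", so "verify the core" is not required to come first.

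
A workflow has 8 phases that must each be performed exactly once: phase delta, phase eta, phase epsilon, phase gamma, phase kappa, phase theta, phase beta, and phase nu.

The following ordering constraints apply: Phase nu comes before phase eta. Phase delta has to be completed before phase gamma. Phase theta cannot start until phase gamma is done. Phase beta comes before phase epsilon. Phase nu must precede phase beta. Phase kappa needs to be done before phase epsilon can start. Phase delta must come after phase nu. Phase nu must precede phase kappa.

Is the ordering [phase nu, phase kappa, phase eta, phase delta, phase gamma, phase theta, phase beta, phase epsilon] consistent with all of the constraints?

Yes

Every stated constraint is respected: phase nu sits at position 1, ahead of phase beta at position 7, and each of the other listed pairs likewise has the predecessor earlier in the sequence.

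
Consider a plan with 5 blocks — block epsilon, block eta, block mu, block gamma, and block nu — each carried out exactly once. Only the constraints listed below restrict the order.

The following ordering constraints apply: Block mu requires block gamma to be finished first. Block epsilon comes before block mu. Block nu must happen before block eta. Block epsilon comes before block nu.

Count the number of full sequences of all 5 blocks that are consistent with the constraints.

9

2 blocks have no prerequisites (block epsilon, block gamma), so any of them could come first.
Systematically extending each partial ordering one block at a time and counting, there are 9 complete orderings.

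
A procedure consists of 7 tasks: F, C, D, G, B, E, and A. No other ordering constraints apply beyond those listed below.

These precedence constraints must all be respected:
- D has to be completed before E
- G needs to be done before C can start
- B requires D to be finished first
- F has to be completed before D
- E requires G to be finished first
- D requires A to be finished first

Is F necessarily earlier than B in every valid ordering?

Yes

Chaining the stated constraints: F → D → B.
That forces F before B in every valid schedule.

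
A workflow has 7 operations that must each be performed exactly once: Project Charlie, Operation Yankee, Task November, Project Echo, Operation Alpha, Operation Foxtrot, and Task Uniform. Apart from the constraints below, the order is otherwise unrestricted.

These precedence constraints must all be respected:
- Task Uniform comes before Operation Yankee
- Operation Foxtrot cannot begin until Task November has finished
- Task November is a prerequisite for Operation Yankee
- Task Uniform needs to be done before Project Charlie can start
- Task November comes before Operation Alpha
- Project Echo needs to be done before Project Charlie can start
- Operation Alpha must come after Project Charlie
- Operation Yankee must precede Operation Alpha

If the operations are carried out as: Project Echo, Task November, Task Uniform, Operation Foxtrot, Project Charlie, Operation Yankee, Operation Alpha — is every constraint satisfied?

Yes

Going through the constraints one by one, each required predecessor appears earlier in the sequence than its dependent — e.g. Task November (position 2) is before Operation Alpha (position 7), as required.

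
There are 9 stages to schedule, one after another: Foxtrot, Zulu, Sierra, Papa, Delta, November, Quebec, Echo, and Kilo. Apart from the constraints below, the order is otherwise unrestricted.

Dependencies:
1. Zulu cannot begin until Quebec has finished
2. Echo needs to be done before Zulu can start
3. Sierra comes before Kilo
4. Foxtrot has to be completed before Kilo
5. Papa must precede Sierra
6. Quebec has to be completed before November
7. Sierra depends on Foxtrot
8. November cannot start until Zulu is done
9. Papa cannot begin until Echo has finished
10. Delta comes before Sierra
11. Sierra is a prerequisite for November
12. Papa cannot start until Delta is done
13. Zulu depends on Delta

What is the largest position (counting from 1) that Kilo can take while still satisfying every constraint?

9

No constraint forces any stage after Kilo, so it can be placed last, in position 9.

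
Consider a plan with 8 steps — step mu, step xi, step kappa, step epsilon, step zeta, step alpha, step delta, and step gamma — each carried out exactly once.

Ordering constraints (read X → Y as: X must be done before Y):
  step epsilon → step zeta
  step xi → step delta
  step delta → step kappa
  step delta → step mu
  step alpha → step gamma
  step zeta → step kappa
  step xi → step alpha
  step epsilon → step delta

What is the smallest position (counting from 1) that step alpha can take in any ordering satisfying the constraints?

2

Working backwards through the constraints from step alpha, its only required predecessor is step xi.
With 1 mandatory predecessor, the earliest step alpha can sit is position 1+1 = 2, and placing just that one first achieves it.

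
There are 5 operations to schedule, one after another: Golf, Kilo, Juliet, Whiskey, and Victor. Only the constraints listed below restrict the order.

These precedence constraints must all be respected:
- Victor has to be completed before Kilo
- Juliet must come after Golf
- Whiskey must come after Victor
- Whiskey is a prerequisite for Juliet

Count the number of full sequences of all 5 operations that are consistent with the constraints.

11

The operations with no prerequisites are Golf, Victor; any of them can be placed first.
Enumerating by repeatedly choosing an available operation (one whose prerequisites are all placed) gives 11 distinct complete orderings.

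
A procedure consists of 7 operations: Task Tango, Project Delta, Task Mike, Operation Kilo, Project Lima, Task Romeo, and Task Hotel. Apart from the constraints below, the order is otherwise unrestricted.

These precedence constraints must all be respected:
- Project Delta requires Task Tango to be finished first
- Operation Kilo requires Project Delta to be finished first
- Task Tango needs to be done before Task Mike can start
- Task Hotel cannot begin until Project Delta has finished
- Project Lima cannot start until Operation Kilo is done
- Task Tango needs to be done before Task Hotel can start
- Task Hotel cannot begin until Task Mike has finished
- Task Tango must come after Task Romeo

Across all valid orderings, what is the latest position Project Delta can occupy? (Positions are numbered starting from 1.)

4

The operations that are forced after Project Delta, directly or by a chain of constraints, are Operation Kilo, Project Lima, Task Hotel. That's 3 operations.
With 3 mandatory successors out of 7 operations total, the latest slot for Project Delta is 7−3 = 4, and it's reachable by doing all non-successors before Project Delta.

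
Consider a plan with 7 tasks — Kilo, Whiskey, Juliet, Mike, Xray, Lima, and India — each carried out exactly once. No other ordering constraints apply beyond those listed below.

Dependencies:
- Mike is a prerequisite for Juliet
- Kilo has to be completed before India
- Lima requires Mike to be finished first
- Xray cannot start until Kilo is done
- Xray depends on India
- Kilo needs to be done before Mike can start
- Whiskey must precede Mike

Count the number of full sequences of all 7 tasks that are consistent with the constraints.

The tasks with no prerequisites are Kilo, Whiskey; any of them can be placed first.
Systematically extending each partial ordering one task at a time and counting, there are 50 complete orderings.

50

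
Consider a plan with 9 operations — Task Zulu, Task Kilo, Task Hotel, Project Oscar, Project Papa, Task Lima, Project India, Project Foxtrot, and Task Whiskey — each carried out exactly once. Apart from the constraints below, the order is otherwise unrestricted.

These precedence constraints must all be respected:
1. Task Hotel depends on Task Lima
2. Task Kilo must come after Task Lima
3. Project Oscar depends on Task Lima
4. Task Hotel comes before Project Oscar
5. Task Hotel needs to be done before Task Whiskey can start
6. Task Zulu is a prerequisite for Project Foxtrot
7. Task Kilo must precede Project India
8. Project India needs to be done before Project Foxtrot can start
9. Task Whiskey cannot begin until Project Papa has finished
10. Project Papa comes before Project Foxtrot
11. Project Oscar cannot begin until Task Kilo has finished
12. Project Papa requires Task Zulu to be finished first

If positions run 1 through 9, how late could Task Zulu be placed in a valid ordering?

The operations that are forced after Task Zulu, directly or by a chain of constraints, are Project Papa, Project Foxtrot, Task Whiskey. That's 3 operations.
So at least 3 operations follow Task Zulu, putting Task Zulu no later than position 6. That position is achievable by scheduling everything else first.

6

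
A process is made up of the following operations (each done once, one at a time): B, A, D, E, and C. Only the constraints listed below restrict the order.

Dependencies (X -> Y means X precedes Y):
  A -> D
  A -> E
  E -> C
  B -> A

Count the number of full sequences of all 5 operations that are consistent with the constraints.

Only B has no prerequisites, so it must go first.
Counting all ways to extend the partial order to a total order gives 3.

3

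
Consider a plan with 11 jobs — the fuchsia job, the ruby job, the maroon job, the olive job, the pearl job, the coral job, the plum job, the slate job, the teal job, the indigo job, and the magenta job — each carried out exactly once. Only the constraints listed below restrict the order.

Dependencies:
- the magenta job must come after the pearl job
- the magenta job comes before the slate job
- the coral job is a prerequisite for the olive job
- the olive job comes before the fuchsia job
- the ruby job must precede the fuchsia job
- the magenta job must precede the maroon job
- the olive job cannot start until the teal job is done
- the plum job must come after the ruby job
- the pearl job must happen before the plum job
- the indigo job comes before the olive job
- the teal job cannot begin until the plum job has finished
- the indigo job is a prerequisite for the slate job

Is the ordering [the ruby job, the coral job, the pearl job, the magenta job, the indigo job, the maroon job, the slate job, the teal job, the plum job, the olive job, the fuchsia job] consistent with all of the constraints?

The sequence places the teal job ahead of the plum job.
Since the plum job is required before the teal job, the ordering is invalid.

No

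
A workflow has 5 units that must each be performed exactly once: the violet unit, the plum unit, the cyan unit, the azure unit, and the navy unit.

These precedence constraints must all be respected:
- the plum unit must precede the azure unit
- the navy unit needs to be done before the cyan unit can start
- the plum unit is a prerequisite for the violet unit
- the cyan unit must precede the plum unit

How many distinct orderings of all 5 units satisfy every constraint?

2

Only the navy unit has no prerequisites, so it must go first.
Systematically extending each partial ordering one unit at a time and counting, there are 2 complete orderings.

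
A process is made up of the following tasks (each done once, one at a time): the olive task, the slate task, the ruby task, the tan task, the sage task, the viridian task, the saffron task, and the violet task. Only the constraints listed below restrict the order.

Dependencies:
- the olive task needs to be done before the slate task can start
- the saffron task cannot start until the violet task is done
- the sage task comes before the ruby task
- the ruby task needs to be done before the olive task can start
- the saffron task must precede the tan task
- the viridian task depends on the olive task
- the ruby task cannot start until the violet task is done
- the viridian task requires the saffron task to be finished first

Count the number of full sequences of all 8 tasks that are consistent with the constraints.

64

The tasks with no prerequisites are the sage task, the violet task; any of them can be placed first.
Systematically extending each partial ordering one task at a time and counting, there are 64 complete orderings.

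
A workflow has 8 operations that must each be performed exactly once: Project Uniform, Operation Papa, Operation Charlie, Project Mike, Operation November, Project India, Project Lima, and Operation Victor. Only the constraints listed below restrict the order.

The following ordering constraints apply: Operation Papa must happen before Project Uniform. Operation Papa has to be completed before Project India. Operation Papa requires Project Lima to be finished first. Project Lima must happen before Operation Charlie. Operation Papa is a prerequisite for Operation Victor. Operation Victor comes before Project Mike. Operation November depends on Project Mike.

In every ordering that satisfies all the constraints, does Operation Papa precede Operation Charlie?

Operation Papa and Operation Charlie are not related by any chain of constraints.
There exist valid orderings with Operation Charlie before Operation Papa, so Operation Papa is not required to come first.

No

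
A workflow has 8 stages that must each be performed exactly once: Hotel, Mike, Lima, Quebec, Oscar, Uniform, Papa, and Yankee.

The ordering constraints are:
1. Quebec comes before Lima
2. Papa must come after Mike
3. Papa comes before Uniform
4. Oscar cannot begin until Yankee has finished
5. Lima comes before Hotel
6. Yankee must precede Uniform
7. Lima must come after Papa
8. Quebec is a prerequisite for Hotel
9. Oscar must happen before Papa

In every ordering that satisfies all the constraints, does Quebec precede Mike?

Nothing in the constraints links Quebec and Mike; they are unordered relative to each other.
There exist valid orderings with Mike before Quebec, so Quebec is not required to come first.

No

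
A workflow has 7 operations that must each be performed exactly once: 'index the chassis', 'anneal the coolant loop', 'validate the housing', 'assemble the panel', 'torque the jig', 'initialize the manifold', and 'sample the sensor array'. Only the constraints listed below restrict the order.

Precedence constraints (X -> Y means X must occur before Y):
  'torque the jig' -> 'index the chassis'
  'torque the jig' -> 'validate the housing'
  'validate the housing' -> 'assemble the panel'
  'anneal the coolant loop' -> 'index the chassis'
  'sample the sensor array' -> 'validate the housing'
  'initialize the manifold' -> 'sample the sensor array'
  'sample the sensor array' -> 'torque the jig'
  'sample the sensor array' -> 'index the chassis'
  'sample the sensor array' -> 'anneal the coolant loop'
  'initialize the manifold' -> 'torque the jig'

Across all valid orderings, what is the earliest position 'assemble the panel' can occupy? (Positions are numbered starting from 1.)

5

Working backwards through the constraints from 'assemble the panel', its full set of required predecessors is 'validate the housing', 'torque the jig', 'initialize the manifold', 'sample the sensor array' — 4 of them.
With 4 mandatory predecessors, the earliest 'assemble the panel' can sit is position 4+1 = 5, and placing just those 4 first achieves it.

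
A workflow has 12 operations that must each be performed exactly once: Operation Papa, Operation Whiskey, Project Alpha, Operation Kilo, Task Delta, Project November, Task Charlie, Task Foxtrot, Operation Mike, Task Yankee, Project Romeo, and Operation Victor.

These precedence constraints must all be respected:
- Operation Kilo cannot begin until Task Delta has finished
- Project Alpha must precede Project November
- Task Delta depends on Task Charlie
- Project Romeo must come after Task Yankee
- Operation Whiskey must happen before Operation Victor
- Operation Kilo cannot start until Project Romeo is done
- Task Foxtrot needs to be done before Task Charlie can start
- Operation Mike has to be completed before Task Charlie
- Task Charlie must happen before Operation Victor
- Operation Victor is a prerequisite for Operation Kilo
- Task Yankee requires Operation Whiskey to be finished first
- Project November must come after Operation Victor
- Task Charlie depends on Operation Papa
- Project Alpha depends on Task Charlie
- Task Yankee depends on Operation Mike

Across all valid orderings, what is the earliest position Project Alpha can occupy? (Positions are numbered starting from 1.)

5

Every operation that must precede Project Alpha has to come before it. Tracing all chains that end at Project Alpha, those operations are: Operation Papa, Task Charlie, Task Foxtrot, Operation Mike — 4 in total.
So at minimum 4 operations come before Project Alpha, putting Project Alpha no earlier than position 5. That position is achievable by scheduling exactly those predecessors first.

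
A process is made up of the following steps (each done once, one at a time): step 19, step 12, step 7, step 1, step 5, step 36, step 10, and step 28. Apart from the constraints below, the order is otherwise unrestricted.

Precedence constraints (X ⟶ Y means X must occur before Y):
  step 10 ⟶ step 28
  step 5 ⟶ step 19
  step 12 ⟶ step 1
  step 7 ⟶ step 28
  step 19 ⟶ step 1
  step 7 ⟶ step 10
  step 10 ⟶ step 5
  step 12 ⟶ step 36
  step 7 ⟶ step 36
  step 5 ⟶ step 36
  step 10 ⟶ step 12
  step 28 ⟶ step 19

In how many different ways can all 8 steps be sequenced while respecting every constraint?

Step 7 is the only step with nothing required before it, so every ordering starts there.
Counting all ways to extend the partial order to a total order gives 24.

24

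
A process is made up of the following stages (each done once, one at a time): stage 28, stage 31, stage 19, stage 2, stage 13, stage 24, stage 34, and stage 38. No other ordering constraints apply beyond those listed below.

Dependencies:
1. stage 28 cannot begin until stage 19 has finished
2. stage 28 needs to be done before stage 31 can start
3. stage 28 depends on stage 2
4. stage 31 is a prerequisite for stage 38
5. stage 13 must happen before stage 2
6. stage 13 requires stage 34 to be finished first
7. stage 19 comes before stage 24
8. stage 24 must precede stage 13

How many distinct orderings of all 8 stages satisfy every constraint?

3

The stages with no prerequisites are stage 19, stage 34; any of them can be placed first.
Systematically extending each partial ordering one stage at a time and counting, there are 3 complete orderings.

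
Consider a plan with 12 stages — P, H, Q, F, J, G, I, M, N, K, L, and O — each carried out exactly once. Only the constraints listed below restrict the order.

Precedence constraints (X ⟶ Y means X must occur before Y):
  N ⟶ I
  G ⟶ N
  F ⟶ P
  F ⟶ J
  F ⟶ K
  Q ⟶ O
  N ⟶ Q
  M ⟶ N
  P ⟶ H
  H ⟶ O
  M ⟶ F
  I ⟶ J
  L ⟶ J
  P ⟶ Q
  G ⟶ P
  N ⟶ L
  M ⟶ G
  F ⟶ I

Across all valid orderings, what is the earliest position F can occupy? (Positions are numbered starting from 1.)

Working backwards through the constraints from F, its only required predecessor is M.
So at minimum 1 stage comes before F, putting F no earlier than position 2. That position is achievable by scheduling exactly that predecessor first.

2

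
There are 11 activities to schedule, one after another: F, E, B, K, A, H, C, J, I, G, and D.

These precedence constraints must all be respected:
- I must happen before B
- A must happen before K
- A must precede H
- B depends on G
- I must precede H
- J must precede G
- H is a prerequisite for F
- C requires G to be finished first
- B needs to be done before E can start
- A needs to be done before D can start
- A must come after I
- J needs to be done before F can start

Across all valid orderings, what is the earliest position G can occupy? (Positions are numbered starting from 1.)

2

The only activity forced before G (directly or transitively) is J.
So at minimum 1 activity comes before G, putting G no earlier than position 2. That position is achievable by scheduling exactly that predecessor first.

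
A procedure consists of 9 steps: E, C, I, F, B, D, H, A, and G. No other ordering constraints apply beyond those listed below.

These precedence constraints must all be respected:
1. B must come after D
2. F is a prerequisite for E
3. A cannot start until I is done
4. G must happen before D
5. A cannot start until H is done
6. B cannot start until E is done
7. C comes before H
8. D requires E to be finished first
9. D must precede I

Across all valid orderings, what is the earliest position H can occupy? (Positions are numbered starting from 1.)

2

Working backwards through the constraints from H, its only required predecessor is C.
So at minimum 1 step comes before H, putting H no earlier than position 2. That position is achievable by scheduling exactly that predecessor first.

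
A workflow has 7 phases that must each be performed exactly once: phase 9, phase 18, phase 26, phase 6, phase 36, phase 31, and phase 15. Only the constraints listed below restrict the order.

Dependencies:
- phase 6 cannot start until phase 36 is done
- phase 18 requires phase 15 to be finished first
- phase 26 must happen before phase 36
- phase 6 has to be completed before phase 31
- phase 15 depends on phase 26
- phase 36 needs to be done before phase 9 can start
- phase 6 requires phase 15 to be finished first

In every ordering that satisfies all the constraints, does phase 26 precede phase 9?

Yes

Tracing the constraints gives a chain: phase 26 → phase 36 → phase 9.
So phase 26 must precede phase 9 in any valid ordering.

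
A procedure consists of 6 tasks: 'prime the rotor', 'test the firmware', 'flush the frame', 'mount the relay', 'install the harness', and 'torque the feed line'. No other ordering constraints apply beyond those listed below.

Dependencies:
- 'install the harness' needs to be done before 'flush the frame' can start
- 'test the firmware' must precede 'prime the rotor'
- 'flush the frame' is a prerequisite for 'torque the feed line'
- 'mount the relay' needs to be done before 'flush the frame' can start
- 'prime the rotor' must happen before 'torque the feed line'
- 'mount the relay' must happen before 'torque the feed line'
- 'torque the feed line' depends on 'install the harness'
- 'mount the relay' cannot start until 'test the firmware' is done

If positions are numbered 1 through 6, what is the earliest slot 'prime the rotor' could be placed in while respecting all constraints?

Working backwards through the constraints from 'prime the rotor', its only required predecessor is 'test the firmware'.
So at minimum 1 task comes before 'prime the rotor', putting 'prime the rotor' no earlier than position 2. That position is achievable by scheduling exactly that predecessor first.

2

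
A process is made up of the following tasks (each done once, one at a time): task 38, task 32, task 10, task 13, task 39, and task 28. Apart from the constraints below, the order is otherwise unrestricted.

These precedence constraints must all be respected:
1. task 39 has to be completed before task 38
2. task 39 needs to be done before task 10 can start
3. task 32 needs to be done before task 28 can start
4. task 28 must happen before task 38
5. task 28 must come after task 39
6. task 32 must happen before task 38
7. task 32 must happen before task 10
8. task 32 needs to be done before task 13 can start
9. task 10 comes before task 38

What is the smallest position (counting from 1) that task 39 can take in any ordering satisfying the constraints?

1

No constraint forces any other task before task 39, so it can be placed first.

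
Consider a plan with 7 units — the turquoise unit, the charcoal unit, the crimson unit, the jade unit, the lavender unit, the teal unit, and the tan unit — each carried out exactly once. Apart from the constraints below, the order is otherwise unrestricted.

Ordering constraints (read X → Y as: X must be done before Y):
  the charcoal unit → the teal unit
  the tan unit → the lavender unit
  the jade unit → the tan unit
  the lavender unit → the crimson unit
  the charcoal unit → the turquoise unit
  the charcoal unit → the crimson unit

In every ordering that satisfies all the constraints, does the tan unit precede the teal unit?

No

Nothing in the constraints links the tan unit and the teal unit; they are unordered relative to each other.
There exist valid orderings with the teal unit before the tan unit, so the tan unit is not required to come first.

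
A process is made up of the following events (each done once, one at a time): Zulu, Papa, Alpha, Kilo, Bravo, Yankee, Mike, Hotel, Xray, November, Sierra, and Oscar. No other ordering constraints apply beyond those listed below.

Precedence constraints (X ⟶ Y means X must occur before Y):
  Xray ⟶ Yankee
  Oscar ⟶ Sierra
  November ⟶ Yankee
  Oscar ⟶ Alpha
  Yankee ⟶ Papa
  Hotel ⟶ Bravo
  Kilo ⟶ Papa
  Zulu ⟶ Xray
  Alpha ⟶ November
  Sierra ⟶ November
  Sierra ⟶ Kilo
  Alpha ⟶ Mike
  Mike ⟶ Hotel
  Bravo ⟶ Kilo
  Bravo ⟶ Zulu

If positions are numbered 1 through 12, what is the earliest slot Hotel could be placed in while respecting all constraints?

Working backwards through the constraints from Hotel, its full set of required predecessors is Alpha, Mike, Oscar — 3 of them.
With 3 mandatory predecessors, the earliest Hotel can sit is position 3+1 = 4, and placing just those 3 first achieves it.

4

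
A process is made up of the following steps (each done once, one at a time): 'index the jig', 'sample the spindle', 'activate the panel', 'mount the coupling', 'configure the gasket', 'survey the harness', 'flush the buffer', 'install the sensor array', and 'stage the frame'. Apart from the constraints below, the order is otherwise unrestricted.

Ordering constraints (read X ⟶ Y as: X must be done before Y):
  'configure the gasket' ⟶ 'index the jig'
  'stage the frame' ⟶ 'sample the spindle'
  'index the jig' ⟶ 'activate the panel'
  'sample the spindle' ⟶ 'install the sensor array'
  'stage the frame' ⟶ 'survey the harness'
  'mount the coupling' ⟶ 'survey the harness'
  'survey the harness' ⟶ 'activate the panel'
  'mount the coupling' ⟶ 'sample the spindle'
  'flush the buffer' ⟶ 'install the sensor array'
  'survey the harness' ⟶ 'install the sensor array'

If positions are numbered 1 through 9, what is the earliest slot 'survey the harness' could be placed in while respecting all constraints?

3

The steps that are forced before 'survey the harness', directly or transitively, are 'mount the coupling', 'stage the frame'. That's 2 steps.
So at minimum 2 steps come before 'survey the harness', putting 'survey the harness' no earlier than position 3. That position is achievable by scheduling exactly those predecessors first.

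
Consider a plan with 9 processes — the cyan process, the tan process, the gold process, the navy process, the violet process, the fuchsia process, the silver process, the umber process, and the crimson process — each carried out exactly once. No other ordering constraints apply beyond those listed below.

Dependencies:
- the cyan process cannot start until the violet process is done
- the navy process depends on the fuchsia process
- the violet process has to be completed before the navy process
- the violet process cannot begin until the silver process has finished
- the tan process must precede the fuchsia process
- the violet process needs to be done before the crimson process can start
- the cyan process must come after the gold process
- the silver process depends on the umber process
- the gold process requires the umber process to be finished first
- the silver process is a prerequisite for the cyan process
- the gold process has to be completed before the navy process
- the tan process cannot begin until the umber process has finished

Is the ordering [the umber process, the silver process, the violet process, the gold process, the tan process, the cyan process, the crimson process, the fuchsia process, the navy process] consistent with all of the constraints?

Going through the constraints one by one, each required predecessor appears earlier in the sequence than its dependent — e.g. the violet process (position 3) is before the navy process (position 9), as required.

Yes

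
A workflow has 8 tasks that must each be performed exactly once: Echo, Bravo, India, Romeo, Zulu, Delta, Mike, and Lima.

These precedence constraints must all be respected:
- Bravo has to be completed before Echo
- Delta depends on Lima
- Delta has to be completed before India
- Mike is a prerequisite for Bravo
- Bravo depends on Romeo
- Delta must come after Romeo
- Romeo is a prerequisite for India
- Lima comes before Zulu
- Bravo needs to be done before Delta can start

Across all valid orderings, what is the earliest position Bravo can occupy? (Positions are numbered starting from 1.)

3

The tasks that are forced before Bravo, directly or transitively, are Romeo, Mike. That's 2 tasks.
With 2 mandatory predecessors, the earliest Bravo can sit is position 2+1 = 3, and placing just those 2 first achieves it.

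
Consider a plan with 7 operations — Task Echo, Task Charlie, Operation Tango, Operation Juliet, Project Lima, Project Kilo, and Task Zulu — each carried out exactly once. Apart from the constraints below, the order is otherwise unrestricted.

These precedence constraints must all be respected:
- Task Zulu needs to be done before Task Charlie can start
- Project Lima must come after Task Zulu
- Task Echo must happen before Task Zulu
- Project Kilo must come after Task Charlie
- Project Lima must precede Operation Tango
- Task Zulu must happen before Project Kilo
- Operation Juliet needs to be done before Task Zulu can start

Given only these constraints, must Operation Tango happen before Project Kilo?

Nothing in the constraints links Operation Tango and Project Kilo; they are unordered relative to each other.
There exist valid orderings with Project Kilo before Operation Tango, so Operation Tango is not required to come first.

No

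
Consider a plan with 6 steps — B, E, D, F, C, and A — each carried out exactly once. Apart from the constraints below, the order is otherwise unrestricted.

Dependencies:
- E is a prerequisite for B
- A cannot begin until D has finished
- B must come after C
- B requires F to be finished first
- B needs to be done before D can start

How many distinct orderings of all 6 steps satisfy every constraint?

6

The steps with no prerequisites are E, F, C; any of them can be placed first.
Systematically extending each partial ordering one step at a time and counting, there are 6 complete orderings.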